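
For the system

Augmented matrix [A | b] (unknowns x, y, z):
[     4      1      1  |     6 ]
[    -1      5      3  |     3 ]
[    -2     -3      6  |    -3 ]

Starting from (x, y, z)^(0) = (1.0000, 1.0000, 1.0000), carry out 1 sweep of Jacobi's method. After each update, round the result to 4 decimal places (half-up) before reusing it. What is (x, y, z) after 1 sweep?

(1.0000, 0.2000, 0.3333)

Iteration 1:
  x = (6 - (1)·1.0000 - (1)·1.0000) / (4) = 1.0000
  y = (3 - (-1)·1.0000 - (3)·1.0000) / (5) = 0.2000
  z = (-3 - (-2)·1.0000 - (-3)·1.0000) / (6) = 0.3333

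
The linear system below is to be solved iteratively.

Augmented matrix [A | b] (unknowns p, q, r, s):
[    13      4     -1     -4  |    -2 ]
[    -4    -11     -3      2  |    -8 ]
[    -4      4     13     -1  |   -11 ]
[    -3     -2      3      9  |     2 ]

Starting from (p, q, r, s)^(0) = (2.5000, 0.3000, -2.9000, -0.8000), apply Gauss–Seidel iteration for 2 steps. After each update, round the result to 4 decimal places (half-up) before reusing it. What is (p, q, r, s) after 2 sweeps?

Iteration 1:
  p = (-2 - (4)·0.3000 - (-1)·-2.9000 - (-4)·-0.8000) / (13) = -0.7154
  q = (-8 - (-4)·-0.7154 - (-3)·-2.9000 - (2)·-0.8000) / (-11) = 1.6329
  r = (-11 - (-4)·-0.7154 - (4)·1.6329 - (-1)·-0.8000) / (13) = -1.6302
  s = (2 - (-3)·-0.7154 - (-2)·1.6329 - (3)·-1.6302) / (9) = 0.8900
Iteration 2:
  p = (-2 - (4)·1.6329 - (-1)·-1.6302 - (-4)·0.8900) / (13) = -0.5078
  q = (-8 - (-4)·-0.5078 - (-3)·-1.6302 - (2)·0.8900) / (-11) = 1.5183
  r = (-11 - (-4)·-0.5078 - (4)·1.5183 - (-1)·0.8900) / (13) = -1.4011
  s = (2 - (-3)·-0.5078 - (-2)·1.5183 - (3)·-1.4011) / (9) = 0.8574

(-0.5078, 1.5183, -1.4011, 0.8574)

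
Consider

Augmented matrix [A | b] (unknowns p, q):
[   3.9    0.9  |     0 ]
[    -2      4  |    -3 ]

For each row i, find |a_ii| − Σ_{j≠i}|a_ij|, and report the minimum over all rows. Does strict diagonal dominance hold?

row 1: |3.9| − (0.9) = 3
row 2: |4| − (2) = 2
minimum over rows = 2 → strictly diagonally dominant (convergence guaranteed)

2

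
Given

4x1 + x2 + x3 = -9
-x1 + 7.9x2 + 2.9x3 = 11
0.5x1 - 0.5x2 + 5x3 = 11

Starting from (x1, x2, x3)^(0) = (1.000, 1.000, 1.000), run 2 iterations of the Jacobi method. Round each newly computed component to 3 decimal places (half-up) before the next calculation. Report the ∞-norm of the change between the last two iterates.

Iteration 1:
  x1 = (-9 - (1)·1.000 - (1)·1.000) / (4) = -2.750
  x2 = (11 - (-1)·1.000 - (2.9)·1.000) / (7.9) = 1.152
  x3 = (11 - (0.5)·1.000 - (-0.5)·1.000) / (5) = 2.200
Iteration 2:
  x1 = (-9 - (1)·1.152 - (1)·2.200) / (4) = -3.088
  x2 = (11 - (-1)·-2.750 - (2.9)·2.200) / (7.9) = 0.237
  x3 = (11 - (0.5)·-2.750 - (-0.5)·1.152) / (5) = 2.590
Change: (-0.338, -0.915, 0.390) → max |·| = 0.915

0.915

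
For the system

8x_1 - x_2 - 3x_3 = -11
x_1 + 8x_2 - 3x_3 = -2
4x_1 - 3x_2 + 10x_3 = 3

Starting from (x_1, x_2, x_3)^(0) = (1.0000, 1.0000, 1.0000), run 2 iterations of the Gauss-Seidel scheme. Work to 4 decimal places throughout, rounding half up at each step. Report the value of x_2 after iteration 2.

Iteration 1:
  x_1 = (-11 - (-1)·1.0000 - (-3)·1.0000) / (8) = -0.8750
  x_2 = (-2 - (1)·-0.8750 - (-3)·1.0000) / (8) = 0.2344
  x_3 = (3 - (4)·-0.8750 - (-3)·0.2344) / (10) = 0.7203
Iteration 2:
  x_1 = (-11 - (-1)·0.2344 - (-3)·0.7203) / (8) = -1.0756
  x_2 = (-2 - (1)·-1.0756 - (-3)·0.7203) / (8) = 0.1546
  x_3 = (3 - (4)·-1.0756 - (-3)·0.1546) / (10) = 0.7766

0.1546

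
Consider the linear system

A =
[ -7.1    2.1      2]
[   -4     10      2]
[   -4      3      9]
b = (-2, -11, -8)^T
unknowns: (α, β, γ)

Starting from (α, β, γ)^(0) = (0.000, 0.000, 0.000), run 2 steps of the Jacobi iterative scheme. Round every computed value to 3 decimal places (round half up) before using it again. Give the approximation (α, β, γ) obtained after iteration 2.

(-0.294, -0.809, -0.397)

Iteration 1:
  α = (-2 - (2.1)·0.000 - (2)·0.000) / (-7.1) = 0.282
  β = (-11 - (-4)·0.000 - (2)·0.000) / (10) = -1.100
  γ = (-8 - (-4)·0.000 - (3)·0.000) / (9) = -0.889
Iteration 2:
  α = (-2 - (2.1)·-1.100 - (2)·-0.889) / (-7.1) = -0.294
  β = (-11 - (-4)·0.282 - (2)·-0.889) / (10) = -0.809
  γ = (-8 - (-4)·0.282 - (3)·-1.100) / (9) = -0.397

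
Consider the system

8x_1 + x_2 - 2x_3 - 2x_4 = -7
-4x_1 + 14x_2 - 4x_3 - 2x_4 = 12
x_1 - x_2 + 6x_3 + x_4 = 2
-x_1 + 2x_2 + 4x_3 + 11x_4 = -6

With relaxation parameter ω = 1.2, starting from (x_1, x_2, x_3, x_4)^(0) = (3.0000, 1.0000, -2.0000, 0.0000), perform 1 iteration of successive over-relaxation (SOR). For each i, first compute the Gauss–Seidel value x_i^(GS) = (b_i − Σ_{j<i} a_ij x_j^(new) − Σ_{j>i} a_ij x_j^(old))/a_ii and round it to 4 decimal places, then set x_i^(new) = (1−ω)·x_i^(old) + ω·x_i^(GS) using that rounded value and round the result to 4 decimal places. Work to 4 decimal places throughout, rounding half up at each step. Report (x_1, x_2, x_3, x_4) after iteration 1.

(-2.4000, -0.6800, 1.1440, -1.2672)

Iteration 1:
  x_1: GS value = (-7 - (1)·1.0000 - (-2)·-2.0000 - (-2)·0.0000) / (8) = -1.5000;  x_1 ← (1−ω)·3.0000 + ω·-1.5000 = -2.4000
  x_2: GS value = (12 - (-4)·-2.4000 - (-4)·-2.0000 - (-2)·0.0000) / (14) = -0.4000;  x_2 ← (1−ω)·1.0000 + ω·-0.4000 = -0.6800
  x_3: GS value = (2 - (1)·-2.4000 - (-1)·-0.6800 - (1)·0.0000) / (6) = 0.6200;  x_3 ← (1−ω)·-2.0000 + ω·0.6200 = 1.1440
  x_4: GS value = (-6 - (-1)·-2.4000 - (2)·-0.6800 - (4)·1.1440) / (11) = -1.0560;  x_4 ← (1−ω)·0.0000 + ω·-1.0560 = -1.2672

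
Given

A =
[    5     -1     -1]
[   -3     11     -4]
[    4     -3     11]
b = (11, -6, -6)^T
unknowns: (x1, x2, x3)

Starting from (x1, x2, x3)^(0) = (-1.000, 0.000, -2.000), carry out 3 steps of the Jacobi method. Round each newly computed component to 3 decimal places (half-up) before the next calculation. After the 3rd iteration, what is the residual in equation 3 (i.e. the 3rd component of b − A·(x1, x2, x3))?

-1.512

Iteration 1:
  x1 = (11 - (-1)·0.000 - (-1)·-2.000) / (5) = 1.800
  x2 = (-6 - (-3)·-1.000 - (-4)·-2.000) / (11) = -1.545
  x3 = (-6 - (4)·-1.000 - (-3)·0.000) / (11) = -0.182
Iteration 2:
  x1 = (11 - (-1)·-1.545 - (-1)·-0.182) / (5) = 1.855
  x2 = (-6 - (-3)·1.800 - (-4)·-0.182) / (11) = -0.121
  x3 = (-6 - (4)·1.800 - (-3)·-1.545) / (11) = -1.621
Iteration 3:
  x1 = (11 - (-1)·-0.121 - (-1)·-1.621) / (5) = 1.852
  x2 = (-6 - (-3)·1.855 - (-4)·-1.621) / (11) = -0.629
  x3 = (-6 - (4)·1.855 - (-3)·-0.121) / (11) = -1.253
Residual b − A·x = (-0.142, 1.463, -1.512)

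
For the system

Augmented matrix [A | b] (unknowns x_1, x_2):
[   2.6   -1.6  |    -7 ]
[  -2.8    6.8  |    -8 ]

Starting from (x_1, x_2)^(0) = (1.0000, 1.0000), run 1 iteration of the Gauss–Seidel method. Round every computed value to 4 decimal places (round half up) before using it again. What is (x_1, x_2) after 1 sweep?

(-2.0769, -2.0317)

Iteration 1:
  x_1 = (-7 - (-1.6)·1.0000) / (2.6) = -2.0769
  x_2 = (-8 - (-2.8)·-2.0769) / (6.8) = -2.0317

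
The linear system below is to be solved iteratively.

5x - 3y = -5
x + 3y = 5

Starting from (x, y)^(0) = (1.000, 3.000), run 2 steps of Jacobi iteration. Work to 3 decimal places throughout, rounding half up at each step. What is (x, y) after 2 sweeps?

(-0.200, 1.400)

Iteration 1:
  x = (-5 - (-3)·3.000) / (5) = 0.800
  y = (5 - (1)·1.000) / (3) = 1.333
Iteration 2:
  x = (-5 - (-3)·1.333) / (5) = -0.200
  y = (5 - (1)·0.800) / (3) = 1.400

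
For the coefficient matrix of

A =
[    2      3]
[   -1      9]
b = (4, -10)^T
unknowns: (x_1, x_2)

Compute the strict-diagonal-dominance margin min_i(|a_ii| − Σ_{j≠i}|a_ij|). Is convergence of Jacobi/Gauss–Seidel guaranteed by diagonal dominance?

row 1: |2| − (3) = -1
row 2: |9| − (1) = 8
minimum over rows = -1 → not strictly diagonally dominant

-1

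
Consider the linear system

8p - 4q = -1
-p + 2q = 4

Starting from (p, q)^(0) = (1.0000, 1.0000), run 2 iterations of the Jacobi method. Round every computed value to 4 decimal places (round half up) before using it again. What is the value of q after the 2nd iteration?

2.1875

Iteration 1:
  p = (-1 - (-4)·1.0000) / (8) = 0.3750
  q = (4 - (-1)·1.0000) / (2) = 2.5000
Iteration 2:
  p = (-1 - (-4)·2.5000) / (8) = 1.1250
  q = (4 - (-1)·0.3750) / (2) = 2.1875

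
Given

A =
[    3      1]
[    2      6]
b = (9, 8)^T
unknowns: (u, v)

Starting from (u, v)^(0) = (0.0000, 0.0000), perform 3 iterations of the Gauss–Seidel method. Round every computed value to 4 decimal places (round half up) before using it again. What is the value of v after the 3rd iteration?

0.3745

Iteration 1:
  u = (9 - (1)·0.0000) / (3) = 3.0000
  v = (8 - (2)·3.0000) / (6) = 0.3333
Iteration 2:
  u = (9 - (1)·0.3333) / (3) = 2.8889
  v = (8 - (2)·2.8889) / (6) = 0.3704
Iteration 3:
  u = (9 - (1)·0.3704) / (3) = 2.8765
  v = (8 - (2)·2.8765) / (6) = 0.3745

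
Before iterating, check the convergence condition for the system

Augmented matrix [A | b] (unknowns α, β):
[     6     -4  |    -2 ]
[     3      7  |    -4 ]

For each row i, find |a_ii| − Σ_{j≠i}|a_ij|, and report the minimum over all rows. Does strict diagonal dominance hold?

row 1: |6| − (4) = 2
row 2: |7| − (3) = 4
minimum over rows = 2 → strictly diagonally dominant (convergence guaranteed)

2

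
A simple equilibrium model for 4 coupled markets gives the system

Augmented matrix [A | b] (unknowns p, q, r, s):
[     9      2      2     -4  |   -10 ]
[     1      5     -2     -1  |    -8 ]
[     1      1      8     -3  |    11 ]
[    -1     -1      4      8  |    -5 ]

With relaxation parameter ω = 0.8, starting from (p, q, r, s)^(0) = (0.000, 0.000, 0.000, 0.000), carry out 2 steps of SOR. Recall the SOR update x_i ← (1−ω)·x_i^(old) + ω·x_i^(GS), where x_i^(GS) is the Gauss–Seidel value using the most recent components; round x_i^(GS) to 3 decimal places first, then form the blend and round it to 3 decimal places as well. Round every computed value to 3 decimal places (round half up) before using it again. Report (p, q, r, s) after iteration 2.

(-1.531, -1.042, 1.251, -1.502)

Iteration 1:
  p: GS value = (-10 - (2)·0.000 - (2)·0.000 - (-4)·0.000) / (9) = -1.111;  p ← (1−ω)·0.000 + ω·-1.111 = -0.889
  q: GS value = (-8 - (1)·-0.889 - (-2)·0.000 - (-1)·0.000) / (5) = -1.422;  q ← (1−ω)·0.000 + ω·-1.422 = -1.138
  r: GS value = (11 - (1)·-0.889 - (1)·-1.138 - (-3)·0.000) / (8) = 1.628;  r ← (1−ω)·0.000 + ω·1.628 = 1.302
  s: GS value = (-5 - (-1)·-0.889 - (-1)·-1.138 - (4)·1.302) / (8) = -1.529;  s ← (1−ω)·0.000 + ω·-1.529 = -1.223
Iteration 2:
  p: GS value = (-10 - (2)·-1.138 - (2)·1.302 - (-4)·-1.223) / (9) = -1.691;  p ← (1−ω)·-0.889 + ω·-1.691 = -1.531
  q: GS value = (-8 - (1)·-1.531 - (-2)·1.302 - (-1)·-1.223) / (5) = -1.018;  q ← (1−ω)·-1.138 + ω·-1.018 = -1.042
  r: GS value = (11 - (1)·-1.531 - (1)·-1.042 - (-3)·-1.223) / (8) = 1.238;  r ← (1−ω)·1.302 + ω·1.238 = 1.251
  s: GS value = (-5 - (-1)·-1.531 - (-1)·-1.042 - (4)·1.251) / (8) = -1.572;  s ← (1−ω)·-1.223 + ω·-1.572 = -1.502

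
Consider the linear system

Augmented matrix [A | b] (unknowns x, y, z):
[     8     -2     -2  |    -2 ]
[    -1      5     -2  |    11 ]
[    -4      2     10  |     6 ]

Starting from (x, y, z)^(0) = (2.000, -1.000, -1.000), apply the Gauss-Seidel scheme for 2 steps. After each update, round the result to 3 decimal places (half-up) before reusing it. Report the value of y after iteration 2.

Iteration 1:
  x = (-2 - (-2)·-1.000 - (-2)·-1.000) / (8) = -0.750
  y = (11 - (-1)·-0.750 - (-2)·-1.000) / (5) = 1.650
  z = (6 - (-4)·-0.750 - (2)·1.650) / (10) = -0.030
Iteration 2:
  x = (-2 - (-2)·1.650 - (-2)·-0.030) / (8) = 0.155
  y = (11 - (-1)·0.155 - (-2)·-0.030) / (5) = 2.219
  z = (6 - (-4)·0.155 - (2)·2.219) / (10) = 0.218

2.219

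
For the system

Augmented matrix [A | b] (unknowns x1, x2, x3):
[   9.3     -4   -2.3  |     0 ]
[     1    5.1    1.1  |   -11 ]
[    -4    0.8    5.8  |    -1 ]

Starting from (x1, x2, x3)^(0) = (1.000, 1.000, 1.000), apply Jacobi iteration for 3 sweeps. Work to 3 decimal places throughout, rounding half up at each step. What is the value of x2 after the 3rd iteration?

Iteration 1:
  x1 = (0 - (-4)·1.000 - (-2.3)·1.000) / (9.3) = 0.677
  x2 = (-11 - (1)·1.000 - (1.1)·1.000) / (5.1) = -2.569
  x3 = (-1 - (-4)·1.000 - (0.8)·1.000) / (5.8) = 0.379
Iteration 2:
  x1 = (0 - (-4)·-2.569 - (-2.3)·0.379) / (9.3) = -1.011
  x2 = (-11 - (1)·0.677 - (1.1)·0.379) / (5.1) = -2.371
  x3 = (-1 - (-4)·0.677 - (0.8)·-2.569) / (5.8) = 0.649
Iteration 3:
  x1 = (0 - (-4)·-2.371 - (-2.3)·0.649) / (9.3) = -0.859
  x2 = (-11 - (1)·-1.011 - (1.1)·0.649) / (5.1) = -2.099
  x3 = (-1 - (-4)·-1.011 - (0.8)·-2.371) / (5.8) = -0.543

-2.099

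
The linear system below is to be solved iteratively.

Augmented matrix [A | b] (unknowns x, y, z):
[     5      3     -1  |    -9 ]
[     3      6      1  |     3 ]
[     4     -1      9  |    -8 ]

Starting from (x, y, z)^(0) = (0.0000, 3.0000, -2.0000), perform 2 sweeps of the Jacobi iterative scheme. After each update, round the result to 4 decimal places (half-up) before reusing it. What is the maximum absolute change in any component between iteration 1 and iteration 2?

Iteration 1:
  x = (-9 - (3)·3.0000 - (-1)·-2.0000) / (5) = -4.0000
  y = (3 - (3)·0.0000 - (1)·-2.0000) / (6) = 0.8333
  z = (-8 - (4)·0.0000 - (-1)·3.0000) / (9) = -0.5556
Iteration 2:
  x = (-9 - (3)·0.8333 - (-1)·-0.5556) / (5) = -2.4111
  y = (3 - (3)·-4.0000 - (1)·-0.5556) / (6) = 2.5926
  z = (-8 - (4)·-4.0000 - (-1)·0.8333) / (9) = 0.9815
Change: (1.5889, 1.7593, 1.5371) → max |·| = 1.7593

1.7593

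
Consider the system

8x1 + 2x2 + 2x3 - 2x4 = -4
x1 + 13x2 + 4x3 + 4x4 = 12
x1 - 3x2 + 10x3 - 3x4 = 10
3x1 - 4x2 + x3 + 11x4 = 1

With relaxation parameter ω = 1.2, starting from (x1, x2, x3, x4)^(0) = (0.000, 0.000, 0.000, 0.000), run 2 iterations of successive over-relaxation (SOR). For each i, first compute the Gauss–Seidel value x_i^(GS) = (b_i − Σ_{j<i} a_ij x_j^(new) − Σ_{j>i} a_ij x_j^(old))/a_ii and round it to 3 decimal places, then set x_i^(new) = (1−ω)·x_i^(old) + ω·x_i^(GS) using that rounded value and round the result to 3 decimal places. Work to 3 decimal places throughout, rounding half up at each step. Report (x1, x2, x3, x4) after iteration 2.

Iteration 1:
  x1: GS value = (-4 - (2)·0.000 - (2)·0.000 - (-2)·0.000) / (8) = -0.500;  x1 ← (1−ω)·0.000 + ω·-0.500 = -0.600
  x2: GS value = (12 - (1)·-0.600 - (4)·0.000 - (4)·0.000) / (13) = 0.969;  x2 ← (1−ω)·0.000 + ω·0.969 = 1.163
  x3: GS value = (10 - (1)·-0.600 - (-3)·1.163 - (-3)·0.000) / (10) = 1.409;  x3 ← (1−ω)·0.000 + ω·1.409 = 1.691
  x4: GS value = (1 - (3)·-0.600 - (-4)·1.163 - (1)·1.691) / (11) = 0.524;  x4 ← (1−ω)·0.000 + ω·0.524 = 0.629
Iteration 2:
  x1: GS value = (-4 - (2)·1.163 - (2)·1.691 - (-2)·0.629) / (8) = -1.056;  x1 ← (1−ω)·-0.600 + ω·-1.056 = -1.147
  x2: GS value = (12 - (1)·-1.147 - (4)·1.691 - (4)·0.629) / (13) = 0.297;  x2 ← (1−ω)·1.163 + ω·0.297 = 0.124
  x3: GS value = (10 - (1)·-1.147 - (-3)·0.124 - (-3)·0.629) / (10) = 1.341;  x3 ← (1−ω)·1.691 + ω·1.341 = 1.271
  x4: GS value = (1 - (3)·-1.147 - (-4)·0.124 - (1)·1.271) / (11) = 0.333;  x4 ← (1−ω)·0.629 + ω·0.333 = 0.274

(-1.147, 0.124, 1.271, 0.274)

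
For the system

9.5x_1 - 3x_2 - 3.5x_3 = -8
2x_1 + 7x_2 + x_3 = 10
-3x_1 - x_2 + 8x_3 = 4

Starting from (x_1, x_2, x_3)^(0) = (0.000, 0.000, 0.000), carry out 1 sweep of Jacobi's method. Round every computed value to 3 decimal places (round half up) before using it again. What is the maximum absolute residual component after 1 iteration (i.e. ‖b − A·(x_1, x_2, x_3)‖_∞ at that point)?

6.036

Iteration 1:
  x_1 = (-8 - (-3)·0.000 - (-3.5)·0.000) / (9.5) = -0.842
  x_2 = (10 - (2)·0.000 - (1)·0.000) / (7) = 1.429
  x_3 = (4 - (-3)·0.000 - (-1)·0.000) / (8) = 0.500
Residual b − A·x = (6.036, 1.181, -1.097); ∞-norm = 6.036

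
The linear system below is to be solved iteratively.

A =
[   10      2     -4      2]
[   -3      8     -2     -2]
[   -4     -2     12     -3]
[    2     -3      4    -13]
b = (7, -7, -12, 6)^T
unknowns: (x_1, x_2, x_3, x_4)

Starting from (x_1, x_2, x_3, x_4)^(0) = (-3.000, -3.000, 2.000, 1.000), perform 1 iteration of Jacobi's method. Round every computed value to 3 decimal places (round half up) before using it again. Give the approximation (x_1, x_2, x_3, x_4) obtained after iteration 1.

Iteration 1:
  x_1 = (7 - (2)·-3.000 - (-4)·2.000 - (2)·1.000) / (10) = 1.900
  x_2 = (-7 - (-3)·-3.000 - (-2)·2.000 - (-2)·1.000) / (8) = -1.250
  x_3 = (-12 - (-4)·-3.000 - (-2)·-3.000 - (-3)·1.000) / (12) = -2.250
  x_4 = (6 - (2)·-3.000 - (-3)·-3.000 - (4)·2.000) / (-13) = 0.385

(1.900, -1.250, -2.250, 0.385)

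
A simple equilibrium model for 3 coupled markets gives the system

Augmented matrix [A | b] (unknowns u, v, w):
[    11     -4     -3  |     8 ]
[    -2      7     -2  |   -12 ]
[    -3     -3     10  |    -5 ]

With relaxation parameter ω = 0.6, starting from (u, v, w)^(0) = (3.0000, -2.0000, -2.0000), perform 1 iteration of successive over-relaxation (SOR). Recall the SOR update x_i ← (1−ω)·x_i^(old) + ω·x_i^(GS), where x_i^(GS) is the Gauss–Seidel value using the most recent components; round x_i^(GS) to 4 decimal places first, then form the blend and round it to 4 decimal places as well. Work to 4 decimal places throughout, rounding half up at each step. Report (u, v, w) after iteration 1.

(0.8727, -2.0218, -1.3068)

Iteration 1:
  u: GS value = (8 - (-4)·-2.0000 - (-3)·-2.0000) / (11) = -0.5455;  u ← (1−ω)·3.0000 + ω·-0.5455 = 0.8727
  v: GS value = (-12 - (-2)·0.8727 - (-2)·-2.0000) / (7) = -2.0364;  v ← (1−ω)·-2.0000 + ω·-2.0364 = -2.0218
  w: GS value = (-5 - (-3)·0.8727 - (-3)·-2.0218) / (10) = -0.8447;  w ← (1−ω)·-2.0000 + ω·-0.8447 = -1.3068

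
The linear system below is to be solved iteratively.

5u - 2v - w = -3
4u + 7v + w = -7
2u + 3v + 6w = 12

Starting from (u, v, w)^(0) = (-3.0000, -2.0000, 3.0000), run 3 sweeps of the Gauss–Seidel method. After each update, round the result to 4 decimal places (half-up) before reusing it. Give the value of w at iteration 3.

Iteration 1:
  u = (-3 - (-2)·-2.0000 - (-1)·3.0000) / (5) = -0.8000
  v = (-7 - (4)·-0.8000 - (1)·3.0000) / (7) = -0.9714
  w = (12 - (2)·-0.8000 - (3)·-0.9714) / (6) = 2.7524
Iteration 2:
  u = (-3 - (-2)·-0.9714 - (-1)·2.7524) / (5) = -0.4381
  v = (-7 - (4)·-0.4381 - (1)·2.7524) / (7) = -1.1429
  w = (12 - (2)·-0.4381 - (3)·-1.1429) / (6) = 2.7175
Iteration 3:
  u = (-3 - (-2)·-1.1429 - (-1)·2.7175) / (5) = -0.5137
  v = (-7 - (4)·-0.5137 - (1)·2.7175) / (7) = -1.0947
  w = (12 - (2)·-0.5137 - (3)·-1.0947) / (6) = 2.7186

2.7186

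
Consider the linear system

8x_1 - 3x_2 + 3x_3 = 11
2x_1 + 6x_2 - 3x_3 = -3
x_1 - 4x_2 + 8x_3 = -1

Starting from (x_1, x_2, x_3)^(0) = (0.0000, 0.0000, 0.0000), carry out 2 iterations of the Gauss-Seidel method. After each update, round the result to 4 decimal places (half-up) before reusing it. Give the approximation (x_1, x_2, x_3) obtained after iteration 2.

(1.3066, -1.3235, -0.9501)

Iteration 1:
  x_1 = (11 - (-3)·0.0000 - (3)·0.0000) / (8) = 1.3750
  x_2 = (-3 - (2)·1.3750 - (-3)·0.0000) / (6) = -0.9583
  x_3 = (-1 - (1)·1.3750 - (-4)·-0.9583) / (8) = -0.7760
Iteration 2:
  x_1 = (11 - (-3)·-0.9583 - (3)·-0.7760) / (8) = 1.3066
  x_2 = (-3 - (2)·1.3066 - (-3)·-0.7760) / (6) = -1.3235
  x_3 = (-1 - (1)·1.3066 - (-4)·-1.3235) / (8) = -0.9501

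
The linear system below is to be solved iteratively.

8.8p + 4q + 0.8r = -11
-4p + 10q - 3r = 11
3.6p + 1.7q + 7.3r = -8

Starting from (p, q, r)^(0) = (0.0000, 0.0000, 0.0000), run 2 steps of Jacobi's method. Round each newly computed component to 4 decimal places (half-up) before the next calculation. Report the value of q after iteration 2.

Iteration 1:
  p = (-11 - (4)·0.0000 - (0.8)·0.0000) / (8.8) = -1.2500
  q = (11 - (-4)·0.0000 - (-3)·0.0000) / (10) = 1.1000
  r = (-8 - (3.6)·0.0000 - (1.7)·0.0000) / (7.3) = -1.0959
Iteration 2:
  p = (-11 - (4)·1.1000 - (0.8)·-1.0959) / (8.8) = -1.6504
  q = (11 - (-4)·-1.2500 - (-3)·-1.0959) / (10) = 0.2712
  r = (-8 - (3.6)·-1.2500 - (1.7)·1.1000) / (7.3) = -0.7356

0.2712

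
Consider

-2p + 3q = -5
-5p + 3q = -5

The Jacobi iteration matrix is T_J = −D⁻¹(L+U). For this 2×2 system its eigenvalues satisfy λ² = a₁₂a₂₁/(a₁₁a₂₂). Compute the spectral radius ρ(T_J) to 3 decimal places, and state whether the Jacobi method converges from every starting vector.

1.581

a₁₂a₂₁/(a₁₁a₂₂) = (3)·(-5) / ((-2)·(3)) = 2.500000
ρ = √|2.500000| = √2.500000 = 1.581
ρ > 1, so Jacobi diverges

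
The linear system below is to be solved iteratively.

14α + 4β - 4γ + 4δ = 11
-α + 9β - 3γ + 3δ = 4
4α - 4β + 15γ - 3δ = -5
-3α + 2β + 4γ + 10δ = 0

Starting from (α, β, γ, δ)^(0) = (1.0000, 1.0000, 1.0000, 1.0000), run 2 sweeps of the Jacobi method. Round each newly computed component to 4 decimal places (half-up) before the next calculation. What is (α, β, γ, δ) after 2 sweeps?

Iteration 1:
  α = (11 - (4)·1.0000 - (-4)·1.0000 - (4)·1.0000) / (14) = 0.5000
  β = (4 - (-1)·1.0000 - (-3)·1.0000 - (3)·1.0000) / (9) = 0.5556
  γ = (-5 - (4)·1.0000 - (-4)·1.0000 - (-3)·1.0000) / (15) = -0.1333
  δ = (0 - (-3)·1.0000 - (2)·1.0000 - (4)·1.0000) / (10) = -0.3000
Iteration 2:
  α = (11 - (4)·0.5556 - (-4)·-0.1333 - (4)·-0.3000) / (14) = 0.6746
  β = (4 - (-1)·0.5000 - (-3)·-0.1333 - (3)·-0.3000) / (9) = 0.5556
  γ = (-5 - (4)·0.5000 - (-4)·0.5556 - (-3)·-0.3000) / (15) = -0.3785
  δ = (0 - (-3)·0.5000 - (2)·0.5556 - (4)·-0.1333) / (10) = 0.0922

(0.6746, 0.5556, -0.3785, 0.0922)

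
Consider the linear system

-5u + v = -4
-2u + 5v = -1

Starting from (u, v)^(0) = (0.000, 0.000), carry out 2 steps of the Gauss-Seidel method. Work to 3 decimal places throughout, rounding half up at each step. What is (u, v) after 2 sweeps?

Iteration 1:
  u = (-4 - (1)·0.000) / (-5) = 0.800
  v = (-1 - (-2)·0.800) / (5) = 0.120
Iteration 2:
  u = (-4 - (1)·0.120) / (-5) = 0.824
  v = (-1 - (-2)·0.824) / (5) = 0.130

(0.824, 0.130)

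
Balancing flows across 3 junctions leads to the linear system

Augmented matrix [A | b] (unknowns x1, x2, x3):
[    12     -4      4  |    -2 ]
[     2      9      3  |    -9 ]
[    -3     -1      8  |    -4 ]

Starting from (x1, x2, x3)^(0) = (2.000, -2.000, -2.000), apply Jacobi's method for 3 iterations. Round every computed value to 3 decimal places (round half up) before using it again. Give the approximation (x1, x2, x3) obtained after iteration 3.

Iteration 1:
  x1 = (-2 - (-4)·-2.000 - (4)·-2.000) / (12) = -0.167
  x2 = (-9 - (2)·2.000 - (3)·-2.000) / (9) = -0.778
  x3 = (-4 - (-3)·2.000 - (-1)·-2.000) / (8) = 0.000
Iteration 2:
  x1 = (-2 - (-4)·-0.778 - (4)·0.000) / (12) = -0.426
  x2 = (-9 - (2)·-0.167 - (3)·0.000) / (9) = -0.963
  x3 = (-4 - (-3)·-0.167 - (-1)·-0.778) / (8) = -0.660
Iteration 3:
  x1 = (-2 - (-4)·-0.963 - (4)·-0.660) / (12) = -0.268
  x2 = (-9 - (2)·-0.426 - (3)·-0.660) / (9) = -0.685
  x3 = (-4 - (-3)·-0.426 - (-1)·-0.963) / (8) = -0.780

(-0.268, -0.685, -0.780)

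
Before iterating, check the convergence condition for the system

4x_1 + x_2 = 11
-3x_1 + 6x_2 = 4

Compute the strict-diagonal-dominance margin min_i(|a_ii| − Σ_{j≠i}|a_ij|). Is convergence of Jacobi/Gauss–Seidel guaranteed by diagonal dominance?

row 1: |4| − (1) = 3
row 2: |6| − (3) = 3
minimum over rows = 3 → strictly diagonally dominant (convergence guaranteed)

3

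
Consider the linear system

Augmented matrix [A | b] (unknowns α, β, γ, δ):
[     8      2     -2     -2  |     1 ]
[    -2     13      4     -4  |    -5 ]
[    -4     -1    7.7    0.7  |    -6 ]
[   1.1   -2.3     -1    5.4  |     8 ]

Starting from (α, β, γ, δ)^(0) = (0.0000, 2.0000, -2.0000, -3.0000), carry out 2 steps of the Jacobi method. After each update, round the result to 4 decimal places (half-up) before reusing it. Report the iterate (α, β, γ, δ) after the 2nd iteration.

Iteration 1:
  α = (1 - (2)·2.0000 - (-2)·-2.0000 - (-2)·-3.0000) / (8) = -1.6250
  β = (-5 - (-2)·0.0000 - (4)·-2.0000 - (-4)·-3.0000) / (13) = -0.6923
  γ = (-6 - (-4)·0.0000 - (-1)·2.0000 - (0.7)·-3.0000) / (7.7) = -0.2468
  δ = (8 - (1.1)·0.0000 - (-2.3)·2.0000 - (-1)·-2.0000) / (5.4) = 1.9630
Iteration 2:
  α = (1 - (2)·-0.6923 - (-2)·-0.2468 - (-2)·1.9630) / (8) = 0.7271
  β = (-5 - (-2)·-1.6250 - (4)·-0.2468 - (-4)·1.9630) / (13) = 0.0453
  γ = (-6 - (-4)·-1.6250 - (-1)·-0.6923 - (0.7)·1.9630) / (7.7) = -1.8917
  δ = (8 - (1.1)·-1.6250 - (-2.3)·-0.6923 - (-1)·-0.2468) / (5.4) = 1.4719

(0.7271, 0.0453, -1.8917, 1.4719)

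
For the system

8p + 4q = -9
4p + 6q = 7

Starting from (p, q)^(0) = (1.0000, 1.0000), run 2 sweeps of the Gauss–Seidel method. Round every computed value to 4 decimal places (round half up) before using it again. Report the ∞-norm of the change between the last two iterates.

0.6250

Iteration 1:
  p = (-9 - (4)·1.0000) / (8) = -1.6250
  q = (7 - (4)·-1.6250) / (6) = 2.2500
Iteration 2:
  p = (-9 - (4)·2.2500) / (8) = -2.2500
  q = (7 - (4)·-2.2500) / (6) = 2.6667
Change: (-0.6250, 0.4167) → max |·| = 0.6250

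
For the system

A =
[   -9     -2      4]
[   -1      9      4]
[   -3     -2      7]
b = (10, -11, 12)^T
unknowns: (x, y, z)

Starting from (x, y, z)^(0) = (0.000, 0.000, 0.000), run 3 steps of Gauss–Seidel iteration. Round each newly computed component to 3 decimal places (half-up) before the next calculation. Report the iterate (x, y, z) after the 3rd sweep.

Iteration 1:
  x = (10 - (-2)·0.000 - (4)·0.000) / (-9) = -1.111
  y = (-11 - (-1)·-1.111 - (4)·0.000) / (9) = -1.346
  z = (12 - (-3)·-1.111 - (-2)·-1.346) / (7) = 0.854
Iteration 2:
  x = (10 - (-2)·-1.346 - (4)·0.854) / (-9) = -0.432
  y = (-11 - (-1)·-0.432 - (4)·0.854) / (9) = -1.650
  z = (12 - (-3)·-0.432 - (-2)·-1.650) / (7) = 1.058
Iteration 3:
  x = (10 - (-2)·-1.650 - (4)·1.058) / (-9) = -0.274
  y = (-11 - (-1)·-0.274 - (4)·1.058) / (9) = -1.723
  z = (12 - (-3)·-0.274 - (-2)·-1.723) / (7) = 1.105

(-0.274, -1.723, 1.105)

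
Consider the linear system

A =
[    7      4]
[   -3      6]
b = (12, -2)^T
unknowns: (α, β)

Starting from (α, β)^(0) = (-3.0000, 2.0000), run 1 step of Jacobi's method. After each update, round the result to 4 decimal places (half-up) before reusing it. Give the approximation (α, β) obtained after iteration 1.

Iteration 1:
  α = (12 - (4)·2.0000) / (7) = 0.5714
  β = (-2 - (-3)·-3.0000) / (6) = -1.8333

(0.5714, -1.8333)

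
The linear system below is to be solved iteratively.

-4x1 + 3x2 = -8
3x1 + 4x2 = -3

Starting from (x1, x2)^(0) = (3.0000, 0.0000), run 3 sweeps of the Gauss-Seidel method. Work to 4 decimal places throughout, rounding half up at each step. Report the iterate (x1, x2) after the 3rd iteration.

Iteration 1:
  x1 = (-8 - (3)·0.0000) / (-4) = 2.0000
  x2 = (-3 - (3)·2.0000) / (4) = -2.2500
Iteration 2:
  x1 = (-8 - (3)·-2.2500) / (-4) = 0.3125
  x2 = (-3 - (3)·0.3125) / (4) = -0.9844
Iteration 3:
  x1 = (-8 - (3)·-0.9844) / (-4) = 1.2617
  x2 = (-3 - (3)·1.2617) / (4) = -1.6963

(1.2617, -1.6963)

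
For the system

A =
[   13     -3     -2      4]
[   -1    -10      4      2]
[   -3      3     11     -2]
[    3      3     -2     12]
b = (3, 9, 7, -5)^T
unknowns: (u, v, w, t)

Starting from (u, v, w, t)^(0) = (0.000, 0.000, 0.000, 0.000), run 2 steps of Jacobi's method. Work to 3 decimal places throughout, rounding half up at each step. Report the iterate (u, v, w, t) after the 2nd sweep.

Iteration 1:
  u = (3 - (-3)·0.000 - (-2)·0.000 - (4)·0.000) / (13) = 0.231
  v = (9 - (-1)·0.000 - (4)·0.000 - (2)·0.000) / (-10) = -0.900
  w = (7 - (-3)·0.000 - (3)·0.000 - (-2)·0.000) / (11) = 0.636
  t = (-5 - (3)·0.000 - (3)·0.000 - (-2)·0.000) / (12) = -0.417
Iteration 2:
  u = (3 - (-3)·-0.900 - (-2)·0.636 - (4)·-0.417) / (13) = 0.249
  v = (9 - (-1)·0.231 - (4)·0.636 - (2)·-0.417) / (-10) = -0.752
  w = (7 - (-3)·0.231 - (3)·-0.900 - (-2)·-0.417) / (11) = 0.869
  t = (-5 - (3)·0.231 - (3)·-0.900 - (-2)·0.636) / (12) = -0.143

(0.249, -0.752, 0.869, -0.143)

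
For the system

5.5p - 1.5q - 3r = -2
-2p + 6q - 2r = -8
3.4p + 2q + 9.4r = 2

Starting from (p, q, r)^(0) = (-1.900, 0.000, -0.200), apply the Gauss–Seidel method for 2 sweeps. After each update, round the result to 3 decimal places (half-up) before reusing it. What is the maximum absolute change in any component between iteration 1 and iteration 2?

Iteration 1:
  p = (-2 - (-1.5)·0.000 - (-3)·-0.200) / (5.5) = -0.473
  q = (-8 - (-2)·-0.473 - (-2)·-0.200) / (6) = -1.558
  r = (2 - (3.4)·-0.473 - (2)·-1.558) / (9.4) = 0.715
Iteration 2:
  p = (-2 - (-1.5)·-1.558 - (-3)·0.715) / (5.5) = -0.399
  q = (-8 - (-2)·-0.399 - (-2)·0.715) / (6) = -1.228
  r = (2 - (3.4)·-0.399 - (2)·-1.228) / (9.4) = 0.618
Change: (0.074, 0.330, -0.097) → max |·| = 0.330

0.330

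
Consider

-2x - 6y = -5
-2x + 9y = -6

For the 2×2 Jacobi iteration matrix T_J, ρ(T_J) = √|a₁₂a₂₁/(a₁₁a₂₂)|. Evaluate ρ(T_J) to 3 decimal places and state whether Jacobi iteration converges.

0.816

a₁₂a₂₁/(a₁₁a₂₂) = (-6)·(-2) / ((-2)·(9)) = -0.666667
ρ = √|-0.666667| = √0.666667 = 0.816
ρ < 1, so Jacobi converges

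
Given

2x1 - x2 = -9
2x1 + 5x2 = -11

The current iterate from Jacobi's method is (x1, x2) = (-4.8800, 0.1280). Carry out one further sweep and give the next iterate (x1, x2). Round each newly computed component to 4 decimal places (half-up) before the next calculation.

(-4.4360, -0.2480)

One sweep:
  x1 = (-9 - (-1)·0.1280) / (2) = -4.4360
  x2 = (-11 - (2)·-4.8800) / (5) = -0.2480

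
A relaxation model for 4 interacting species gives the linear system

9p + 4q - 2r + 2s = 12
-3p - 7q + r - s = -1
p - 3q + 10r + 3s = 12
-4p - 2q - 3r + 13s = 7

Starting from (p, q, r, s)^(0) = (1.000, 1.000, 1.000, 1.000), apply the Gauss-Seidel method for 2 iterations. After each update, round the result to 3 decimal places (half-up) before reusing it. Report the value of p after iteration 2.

Iteration 1:
  p = (12 - (4)·1.000 - (-2)·1.000 - (2)·1.000) / (9) = 0.889
  q = (-1 - (-3)·0.889 - (1)·1.000 - (-1)·1.000) / (-7) = -0.238
  r = (12 - (1)·0.889 - (-3)·-0.238 - (3)·1.000) / (10) = 0.740
  s = (7 - (-4)·0.889 - (-2)·-0.238 - (-3)·0.740) / (13) = 0.946
Iteration 2:
  p = (12 - (4)·-0.238 - (-2)·0.740 - (2)·0.946) / (9) = 1.393
  q = (-1 - (-3)·1.393 - (1)·0.740 - (-1)·0.946) / (-7) = -0.484
  r = (12 - (1)·1.393 - (-3)·-0.484 - (3)·0.946) / (10) = 0.632
  s = (7 - (-4)·1.393 - (-2)·-0.484 - (-3)·0.632) / (13) = 1.038

1.393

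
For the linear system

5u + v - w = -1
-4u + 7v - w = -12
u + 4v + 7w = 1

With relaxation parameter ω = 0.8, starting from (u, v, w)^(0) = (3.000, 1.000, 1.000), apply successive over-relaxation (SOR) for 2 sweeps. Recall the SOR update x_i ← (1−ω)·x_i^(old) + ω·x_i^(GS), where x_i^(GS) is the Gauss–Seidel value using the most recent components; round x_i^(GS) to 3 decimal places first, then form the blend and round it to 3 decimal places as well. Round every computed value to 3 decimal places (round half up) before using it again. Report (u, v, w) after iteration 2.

(0.170, -1.390, 0.861)

Iteration 1:
  u: GS value = (-1 - (1)·1.000 - (-1)·1.000) / (5) = -0.200;  u ← (1−ω)·3.000 + ω·-0.200 = 0.440
  v: GS value = (-12 - (-4)·0.440 - (-1)·1.000) / (7) = -1.320;  v ← (1−ω)·1.000 + ω·-1.320 = -0.856
  w: GS value = (1 - (1)·0.440 - (4)·-0.856) / (7) = 0.569;  w ← (1−ω)·1.000 + ω·0.569 = 0.655
Iteration 2:
  u: GS value = (-1 - (1)·-0.856 - (-1)·0.655) / (5) = 0.102;  u ← (1−ω)·0.440 + ω·0.102 = 0.170
  v: GS value = (-12 - (-4)·0.170 - (-1)·0.655) / (7) = -1.524;  v ← (1−ω)·-0.856 + ω·-1.524 = -1.390
  w: GS value = (1 - (1)·0.170 - (4)·-1.390) / (7) = 0.913;  w ← (1−ω)·0.655 + ω·0.913 = 0.861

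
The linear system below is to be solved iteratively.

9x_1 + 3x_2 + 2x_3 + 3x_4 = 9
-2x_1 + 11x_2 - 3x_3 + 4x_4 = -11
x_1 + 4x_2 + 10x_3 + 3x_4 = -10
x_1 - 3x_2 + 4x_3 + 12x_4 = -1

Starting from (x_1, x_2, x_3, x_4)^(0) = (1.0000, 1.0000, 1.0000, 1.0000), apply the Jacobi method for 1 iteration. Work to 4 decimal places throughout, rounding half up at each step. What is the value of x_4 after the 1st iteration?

Iteration 1:
  x_1 = (9 - (3)·1.0000 - (2)·1.0000 - (3)·1.0000) / (9) = 0.1111
  x_2 = (-11 - (-2)·1.0000 - (-3)·1.0000 - (4)·1.0000) / (11) = -0.9091
  x_3 = (-10 - (1)·1.0000 - (4)·1.0000 - (3)·1.0000) / (10) = -1.8000
  x_4 = (-1 - (1)·1.0000 - (-3)·1.0000 - (4)·1.0000) / (12) = -0.2500

-0.2500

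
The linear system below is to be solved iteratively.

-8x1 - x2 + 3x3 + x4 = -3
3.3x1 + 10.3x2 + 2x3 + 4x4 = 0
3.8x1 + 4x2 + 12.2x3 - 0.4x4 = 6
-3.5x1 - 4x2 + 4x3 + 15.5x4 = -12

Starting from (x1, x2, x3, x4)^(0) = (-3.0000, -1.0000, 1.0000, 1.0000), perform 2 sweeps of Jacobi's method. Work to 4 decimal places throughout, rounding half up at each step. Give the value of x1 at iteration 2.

0.7518

Iteration 1:
  x1 = (-3 - (-1)·-1.0000 - (3)·1.0000 - (1)·1.0000) / (-8) = 1.0000
  x2 = (0 - (3.3)·-3.0000 - (2)·1.0000 - (4)·1.0000) / (10.3) = 0.3786
  x3 = (6 - (3.8)·-3.0000 - (4)·-1.0000 - (-0.4)·1.0000) / (12.2) = 1.7869
  x4 = (-12 - (-3.5)·-3.0000 - (-4)·-1.0000 - (4)·1.0000) / (15.5) = -1.9677
Iteration 2:
  x1 = (-3 - (-1)·0.3786 - (3)·1.7869 - (1)·-1.9677) / (-8) = 0.7518
  x2 = (0 - (3.3)·1.0000 - (2)·1.7869 - (4)·-1.9677) / (10.3) = 0.0968
  x3 = (6 - (3.8)·1.0000 - (4)·0.3786 - (-0.4)·-1.9677) / (12.2) = -0.0083
  x4 = (-12 - (-3.5)·1.0000 - (-4)·0.3786 - (4)·1.7869) / (15.5) = -0.9118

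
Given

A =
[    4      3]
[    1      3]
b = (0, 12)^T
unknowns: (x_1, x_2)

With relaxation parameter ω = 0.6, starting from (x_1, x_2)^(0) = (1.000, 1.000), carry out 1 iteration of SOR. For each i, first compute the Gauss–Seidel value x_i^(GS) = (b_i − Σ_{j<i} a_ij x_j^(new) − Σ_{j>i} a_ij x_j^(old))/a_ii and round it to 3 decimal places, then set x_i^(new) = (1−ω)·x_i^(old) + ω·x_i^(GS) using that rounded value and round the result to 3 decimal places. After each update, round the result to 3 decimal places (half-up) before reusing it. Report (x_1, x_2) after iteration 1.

(-0.050, 2.810)

Iteration 1:
  x_1: GS value = (0 - (3)·1.000) / (4) = -0.750;  x_1 ← (1−ω)·1.000 + ω·-0.750 = -0.050
  x_2: GS value = (12 - (1)·-0.050) / (3) = 4.017;  x_2 ← (1−ω)·1.000 + ω·4.017 = 2.810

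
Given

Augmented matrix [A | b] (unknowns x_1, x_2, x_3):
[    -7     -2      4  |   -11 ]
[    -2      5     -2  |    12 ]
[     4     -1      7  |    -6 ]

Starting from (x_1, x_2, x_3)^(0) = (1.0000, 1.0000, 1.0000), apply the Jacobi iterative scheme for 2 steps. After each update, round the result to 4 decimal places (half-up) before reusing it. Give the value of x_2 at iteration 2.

Iteration 1:
  x_1 = (-11 - (-2)·1.0000 - (4)·1.0000) / (-7) = 1.8571
  x_2 = (12 - (-2)·1.0000 - (-2)·1.0000) / (5) = 3.2000
  x_3 = (-6 - (4)·1.0000 - (-1)·1.0000) / (7) = -1.2857
Iteration 2:
  x_1 = (-11 - (-2)·3.2000 - (4)·-1.2857) / (-7) = -0.0775
  x_2 = (12 - (-2)·1.8571 - (-2)·-1.2857) / (5) = 2.6286
  x_3 = (-6 - (4)·1.8571 - (-1)·3.2000) / (7) = -1.4612

2.6286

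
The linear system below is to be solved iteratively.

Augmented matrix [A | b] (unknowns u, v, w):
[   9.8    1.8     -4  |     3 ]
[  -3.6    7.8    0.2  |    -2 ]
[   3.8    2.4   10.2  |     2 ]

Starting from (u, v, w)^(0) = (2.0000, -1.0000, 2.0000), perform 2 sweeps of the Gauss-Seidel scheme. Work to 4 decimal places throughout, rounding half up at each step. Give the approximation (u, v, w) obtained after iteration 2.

Iteration 1:
  u = (3 - (1.8)·-1.0000 - (-4)·2.0000) / (9.8) = 1.3061
  v = (-2 - (-3.6)·1.3061 - (0.2)·2.0000) / (7.8) = 0.2951
  w = (2 - (3.8)·1.3061 - (2.4)·0.2951) / (10.2) = -0.3599
Iteration 2:
  u = (3 - (1.8)·0.2951 - (-4)·-0.3599) / (9.8) = 0.1050
  v = (-2 - (-3.6)·0.1050 - (0.2)·-0.3599) / (7.8) = -0.1987
  w = (2 - (3.8)·0.1050 - (2.4)·-0.1987) / (10.2) = 0.2037

(0.1050, -0.1987, 0.2037)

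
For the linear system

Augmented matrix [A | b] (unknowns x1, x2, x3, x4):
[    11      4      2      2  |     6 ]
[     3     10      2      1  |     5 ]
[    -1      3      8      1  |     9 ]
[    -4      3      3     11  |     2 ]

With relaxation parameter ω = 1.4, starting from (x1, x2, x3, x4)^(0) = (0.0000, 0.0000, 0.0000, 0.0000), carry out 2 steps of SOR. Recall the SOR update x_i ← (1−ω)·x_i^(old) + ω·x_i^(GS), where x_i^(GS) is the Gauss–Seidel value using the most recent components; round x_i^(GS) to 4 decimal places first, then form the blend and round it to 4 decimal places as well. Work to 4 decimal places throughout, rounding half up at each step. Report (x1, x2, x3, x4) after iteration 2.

(-0.0994, 0.1783, 0.8738, -0.1667)

Iteration 1:
  x1: GS value = (6 - (4)·0.0000 - (2)·0.0000 - (2)·0.0000) / (11) = 0.5455;  x1 ← (1−ω)·0.0000 + ω·0.5455 = 0.7637
  x2: GS value = (5 - (3)·0.7637 - (2)·0.0000 - (1)·0.0000) / (10) = 0.2709;  x2 ← (1−ω)·0.0000 + ω·0.2709 = 0.3793
  x3: GS value = (9 - (-1)·0.7637 - (3)·0.3793 - (1)·0.0000) / (8) = 1.0782;  x3 ← (1−ω)·0.0000 + ω·1.0782 = 1.5095
  x4: GS value = (2 - (-4)·0.7637 - (3)·0.3793 - (3)·1.5095) / (11) = -0.0556;  x4 ← (1−ω)·0.0000 + ω·-0.0556 = -0.0778
Iteration 2:
  x1: GS value = (6 - (4)·0.3793 - (2)·1.5095 - (2)·-0.0778) / (11) = 0.1472;  x1 ← (1−ω)·0.7637 + ω·0.1472 = -0.0994
  x2: GS value = (5 - (3)·-0.0994 - (2)·1.5095 - (1)·-0.0778) / (10) = 0.2357;  x2 ← (1−ω)·0.3793 + ω·0.2357 = 0.1783
  x3: GS value = (9 - (-1)·-0.0994 - (3)·0.1783 - (1)·-0.0778) / (8) = 1.0554;  x3 ← (1−ω)·1.5095 + ω·1.0554 = 0.8738
  x4: GS value = (2 - (-4)·-0.0994 - (3)·0.1783 - (3)·0.8738) / (11) = -0.1413;  x4 ← (1−ω)·-0.0778 + ω·-0.1413 = -0.1667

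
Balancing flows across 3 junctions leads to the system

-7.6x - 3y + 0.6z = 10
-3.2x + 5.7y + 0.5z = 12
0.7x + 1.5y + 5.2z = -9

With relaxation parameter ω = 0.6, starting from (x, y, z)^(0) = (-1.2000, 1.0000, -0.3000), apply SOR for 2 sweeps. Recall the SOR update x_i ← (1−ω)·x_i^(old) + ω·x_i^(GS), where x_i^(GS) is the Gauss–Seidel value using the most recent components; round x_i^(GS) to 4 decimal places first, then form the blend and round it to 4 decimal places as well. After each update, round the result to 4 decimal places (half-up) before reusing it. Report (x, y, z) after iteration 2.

(-1.7327, 1.2114, -1.6032)

Iteration 1:
  x: GS value = (10 - (-3)·1.0000 - (0.6)·-0.3000) / (-7.6) = -1.7342;  x ← (1−ω)·-1.2000 + ω·-1.7342 = -1.5205
  y: GS value = (12 - (-3.2)·-1.5205 - (0.5)·-0.3000) / (5.7) = 1.2780;  y ← (1−ω)·1.0000 + ω·1.2780 = 1.1668
  z: GS value = (-9 - (0.7)·-1.5205 - (1.5)·1.1668) / (5.2) = -1.8627;  z ← (1−ω)·-0.3000 + ω·-1.8627 = -1.2376
Iteration 2:
  x: GS value = (10 - (-3)·1.1668 - (0.6)·-1.2376) / (-7.6) = -1.8741;  x ← (1−ω)·-1.5205 + ω·-1.8741 = -1.7327
  y: GS value = (12 - (-3.2)·-1.7327 - (0.5)·-1.2376) / (5.7) = 1.2411;  y ← (1−ω)·1.1668 + ω·1.2411 = 1.2114
  z: GS value = (-9 - (0.7)·-1.7327 - (1.5)·1.2114) / (5.2) = -1.8470;  z ← (1−ω)·-1.2376 + ω·-1.8470 = -1.6032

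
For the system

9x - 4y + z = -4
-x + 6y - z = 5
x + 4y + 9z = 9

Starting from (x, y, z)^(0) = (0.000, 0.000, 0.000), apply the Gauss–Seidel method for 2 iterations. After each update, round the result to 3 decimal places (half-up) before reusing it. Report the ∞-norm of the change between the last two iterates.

0.258

Iteration 1:
  x = (-4 - (-4)·0.000 - (1)·0.000) / (9) = -0.444
  y = (5 - (-1)·-0.444 - (-1)·0.000) / (6) = 0.759
  z = (9 - (1)·-0.444 - (4)·0.759) / (9) = 0.712
Iteration 2:
  x = (-4 - (-4)·0.759 - (1)·0.712) / (9) = -0.186
  y = (5 - (-1)·-0.186 - (-1)·0.712) / (6) = 0.921
  z = (9 - (1)·-0.186 - (4)·0.921) / (9) = 0.611
Change: (0.258, 0.162, -0.101) → max |·| = 0.258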